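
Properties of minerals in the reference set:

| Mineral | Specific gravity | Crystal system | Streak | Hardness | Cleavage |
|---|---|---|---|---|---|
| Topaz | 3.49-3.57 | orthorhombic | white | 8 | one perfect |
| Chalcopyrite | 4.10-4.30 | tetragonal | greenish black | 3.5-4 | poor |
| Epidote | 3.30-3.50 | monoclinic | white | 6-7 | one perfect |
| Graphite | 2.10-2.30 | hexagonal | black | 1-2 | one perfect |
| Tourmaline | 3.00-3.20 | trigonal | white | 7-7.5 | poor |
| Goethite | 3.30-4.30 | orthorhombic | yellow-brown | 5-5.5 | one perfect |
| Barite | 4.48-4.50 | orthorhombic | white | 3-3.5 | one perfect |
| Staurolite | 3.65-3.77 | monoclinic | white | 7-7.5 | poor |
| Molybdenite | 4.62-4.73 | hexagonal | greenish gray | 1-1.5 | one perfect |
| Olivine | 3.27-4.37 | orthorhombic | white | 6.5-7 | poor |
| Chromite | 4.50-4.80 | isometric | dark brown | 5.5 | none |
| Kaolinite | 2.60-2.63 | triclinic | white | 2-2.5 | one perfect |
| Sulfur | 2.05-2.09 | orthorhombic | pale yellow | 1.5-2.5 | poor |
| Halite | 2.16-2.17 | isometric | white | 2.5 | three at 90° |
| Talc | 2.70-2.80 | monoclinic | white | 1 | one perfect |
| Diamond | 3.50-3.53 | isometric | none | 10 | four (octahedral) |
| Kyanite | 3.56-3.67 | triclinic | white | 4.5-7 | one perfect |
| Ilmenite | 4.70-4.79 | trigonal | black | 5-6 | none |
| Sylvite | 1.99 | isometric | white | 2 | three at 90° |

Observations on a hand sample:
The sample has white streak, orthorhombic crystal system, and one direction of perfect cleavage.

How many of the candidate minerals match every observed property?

White streak — only Topaz, Epidote, Tourmaline, Barite, Staurolite, Olivine, Kaolinite, Halite, Talc, Kyanite, Sylvite remain.
Orthorhombic crystal system — leaves Topaz, Barite, Olivine.
One direction of perfect cleavage excludes Olivine.
Consistent with every observation: Barite, Topaz.
That is 2 minerals.

2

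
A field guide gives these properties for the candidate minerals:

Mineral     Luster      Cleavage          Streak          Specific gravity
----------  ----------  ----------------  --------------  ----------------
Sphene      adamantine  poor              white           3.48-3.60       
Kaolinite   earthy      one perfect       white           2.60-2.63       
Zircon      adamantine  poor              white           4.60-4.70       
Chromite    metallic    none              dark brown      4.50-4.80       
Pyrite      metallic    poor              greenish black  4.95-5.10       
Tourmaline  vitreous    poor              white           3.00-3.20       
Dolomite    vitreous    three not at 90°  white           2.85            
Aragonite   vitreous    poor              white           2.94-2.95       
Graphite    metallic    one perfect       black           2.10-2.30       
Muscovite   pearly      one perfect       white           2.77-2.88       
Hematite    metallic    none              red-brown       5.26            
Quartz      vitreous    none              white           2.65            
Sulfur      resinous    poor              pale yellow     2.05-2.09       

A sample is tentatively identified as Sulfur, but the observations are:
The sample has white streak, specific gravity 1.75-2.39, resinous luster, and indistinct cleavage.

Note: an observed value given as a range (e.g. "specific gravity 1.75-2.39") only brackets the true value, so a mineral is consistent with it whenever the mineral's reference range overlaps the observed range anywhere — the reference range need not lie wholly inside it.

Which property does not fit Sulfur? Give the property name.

White streak: Sulfur has pale yellow streak — does not match.
Specific gravity 1.75-2.39: Sulfur has SG 2.05-2.09 — within range.
Resinous luster: Sulfur has resinous luster — within range.
Indistinct cleavage: Sulfur has cleavage poor — within range.
Only the streak is inconsistent.

streak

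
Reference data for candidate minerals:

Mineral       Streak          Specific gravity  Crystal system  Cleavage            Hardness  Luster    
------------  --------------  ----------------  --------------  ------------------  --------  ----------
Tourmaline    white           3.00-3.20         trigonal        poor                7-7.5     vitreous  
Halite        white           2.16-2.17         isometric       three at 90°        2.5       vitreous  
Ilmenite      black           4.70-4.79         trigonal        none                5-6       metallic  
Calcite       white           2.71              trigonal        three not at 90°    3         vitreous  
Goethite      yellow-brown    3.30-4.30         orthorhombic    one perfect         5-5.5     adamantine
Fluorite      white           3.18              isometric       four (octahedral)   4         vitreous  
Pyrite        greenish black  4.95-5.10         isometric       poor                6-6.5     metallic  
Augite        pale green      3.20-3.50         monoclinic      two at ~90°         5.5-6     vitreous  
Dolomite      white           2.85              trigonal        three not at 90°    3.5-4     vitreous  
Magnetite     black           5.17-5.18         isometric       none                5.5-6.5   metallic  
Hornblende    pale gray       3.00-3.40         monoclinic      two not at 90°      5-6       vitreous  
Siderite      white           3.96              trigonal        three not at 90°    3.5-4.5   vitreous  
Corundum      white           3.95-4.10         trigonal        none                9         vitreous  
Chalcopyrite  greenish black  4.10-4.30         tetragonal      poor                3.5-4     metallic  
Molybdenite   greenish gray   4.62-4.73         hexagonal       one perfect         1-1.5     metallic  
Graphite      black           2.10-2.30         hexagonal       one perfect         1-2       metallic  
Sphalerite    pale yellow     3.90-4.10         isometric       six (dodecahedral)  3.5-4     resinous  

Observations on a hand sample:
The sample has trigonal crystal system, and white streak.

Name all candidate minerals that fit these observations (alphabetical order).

Trigonal crystal system — only Tourmaline, Ilmenite, Calcite, Dolomite, Siderite, Corundum remain.
White streak excludes Ilmenite.
The minerals that satisfy all observations are Calcite, Corundum, Dolomite, Siderite, Tourmaline.

Calcite, Corundum, Dolomite, Siderite, Tourmaline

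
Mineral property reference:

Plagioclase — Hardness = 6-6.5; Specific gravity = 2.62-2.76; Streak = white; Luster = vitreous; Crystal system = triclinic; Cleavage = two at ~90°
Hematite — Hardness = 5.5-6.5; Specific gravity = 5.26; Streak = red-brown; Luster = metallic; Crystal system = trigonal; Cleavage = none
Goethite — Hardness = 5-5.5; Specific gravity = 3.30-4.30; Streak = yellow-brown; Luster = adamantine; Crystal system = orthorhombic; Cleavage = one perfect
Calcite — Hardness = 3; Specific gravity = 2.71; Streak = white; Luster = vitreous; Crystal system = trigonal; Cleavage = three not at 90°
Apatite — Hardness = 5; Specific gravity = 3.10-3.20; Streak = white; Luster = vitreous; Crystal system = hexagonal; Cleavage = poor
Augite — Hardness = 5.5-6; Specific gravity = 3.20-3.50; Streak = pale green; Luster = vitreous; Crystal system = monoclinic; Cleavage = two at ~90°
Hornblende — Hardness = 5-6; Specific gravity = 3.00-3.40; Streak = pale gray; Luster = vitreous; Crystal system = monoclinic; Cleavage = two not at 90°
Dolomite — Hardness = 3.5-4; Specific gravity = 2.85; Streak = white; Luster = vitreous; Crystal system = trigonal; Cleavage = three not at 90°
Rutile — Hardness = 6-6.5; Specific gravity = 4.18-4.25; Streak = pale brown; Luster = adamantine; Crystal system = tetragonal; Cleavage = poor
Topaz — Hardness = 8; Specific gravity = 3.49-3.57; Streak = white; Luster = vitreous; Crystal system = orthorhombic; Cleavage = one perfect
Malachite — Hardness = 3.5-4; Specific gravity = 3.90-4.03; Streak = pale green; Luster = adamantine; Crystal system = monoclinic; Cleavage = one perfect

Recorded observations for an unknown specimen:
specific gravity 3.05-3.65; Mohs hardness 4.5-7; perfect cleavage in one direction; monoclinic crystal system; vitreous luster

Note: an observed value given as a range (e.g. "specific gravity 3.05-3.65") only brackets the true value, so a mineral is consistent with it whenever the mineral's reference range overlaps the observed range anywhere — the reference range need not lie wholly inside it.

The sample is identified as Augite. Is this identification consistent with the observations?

Specific gravity 3.05-3.65 — consistent with Augite (SG 3.20-3.50).
Mohs hardness 4.5-7 — consistent with Augite (hardness 5.5-6).
Perfect cleavage in one direction — Augite has cleavage two at ~90°; which does not match.
Monoclinic crystal system — consistent with Augite (monoclinic system).
Vitreous luster — consistent with Augite (vitreous luster).
The cleavage observation rules out Augite.

Inconsistent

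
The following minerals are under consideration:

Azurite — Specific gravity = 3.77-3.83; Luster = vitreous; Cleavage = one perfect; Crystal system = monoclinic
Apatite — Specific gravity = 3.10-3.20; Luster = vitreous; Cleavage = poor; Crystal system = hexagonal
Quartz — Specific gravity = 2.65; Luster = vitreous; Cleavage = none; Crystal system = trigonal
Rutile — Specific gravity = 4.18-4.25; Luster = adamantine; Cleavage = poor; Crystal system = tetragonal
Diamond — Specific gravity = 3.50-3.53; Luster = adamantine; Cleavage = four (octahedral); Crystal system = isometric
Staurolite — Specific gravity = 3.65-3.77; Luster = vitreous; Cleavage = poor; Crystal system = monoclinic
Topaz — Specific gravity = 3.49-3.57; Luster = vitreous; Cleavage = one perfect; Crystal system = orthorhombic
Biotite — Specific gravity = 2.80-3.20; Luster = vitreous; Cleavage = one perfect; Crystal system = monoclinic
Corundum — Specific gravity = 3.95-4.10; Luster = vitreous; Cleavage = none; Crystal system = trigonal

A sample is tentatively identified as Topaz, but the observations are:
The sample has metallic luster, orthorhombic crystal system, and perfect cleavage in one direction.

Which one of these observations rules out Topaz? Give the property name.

Metallic luster: Topaz has vitreous luster — inconsistent.
Orthorhombic crystal system: Topaz has orthorhombic system — matches.
Perfect cleavage in one direction: Topaz has cleavage one perfect — matches.
The luster is the one property that does not fit.

luster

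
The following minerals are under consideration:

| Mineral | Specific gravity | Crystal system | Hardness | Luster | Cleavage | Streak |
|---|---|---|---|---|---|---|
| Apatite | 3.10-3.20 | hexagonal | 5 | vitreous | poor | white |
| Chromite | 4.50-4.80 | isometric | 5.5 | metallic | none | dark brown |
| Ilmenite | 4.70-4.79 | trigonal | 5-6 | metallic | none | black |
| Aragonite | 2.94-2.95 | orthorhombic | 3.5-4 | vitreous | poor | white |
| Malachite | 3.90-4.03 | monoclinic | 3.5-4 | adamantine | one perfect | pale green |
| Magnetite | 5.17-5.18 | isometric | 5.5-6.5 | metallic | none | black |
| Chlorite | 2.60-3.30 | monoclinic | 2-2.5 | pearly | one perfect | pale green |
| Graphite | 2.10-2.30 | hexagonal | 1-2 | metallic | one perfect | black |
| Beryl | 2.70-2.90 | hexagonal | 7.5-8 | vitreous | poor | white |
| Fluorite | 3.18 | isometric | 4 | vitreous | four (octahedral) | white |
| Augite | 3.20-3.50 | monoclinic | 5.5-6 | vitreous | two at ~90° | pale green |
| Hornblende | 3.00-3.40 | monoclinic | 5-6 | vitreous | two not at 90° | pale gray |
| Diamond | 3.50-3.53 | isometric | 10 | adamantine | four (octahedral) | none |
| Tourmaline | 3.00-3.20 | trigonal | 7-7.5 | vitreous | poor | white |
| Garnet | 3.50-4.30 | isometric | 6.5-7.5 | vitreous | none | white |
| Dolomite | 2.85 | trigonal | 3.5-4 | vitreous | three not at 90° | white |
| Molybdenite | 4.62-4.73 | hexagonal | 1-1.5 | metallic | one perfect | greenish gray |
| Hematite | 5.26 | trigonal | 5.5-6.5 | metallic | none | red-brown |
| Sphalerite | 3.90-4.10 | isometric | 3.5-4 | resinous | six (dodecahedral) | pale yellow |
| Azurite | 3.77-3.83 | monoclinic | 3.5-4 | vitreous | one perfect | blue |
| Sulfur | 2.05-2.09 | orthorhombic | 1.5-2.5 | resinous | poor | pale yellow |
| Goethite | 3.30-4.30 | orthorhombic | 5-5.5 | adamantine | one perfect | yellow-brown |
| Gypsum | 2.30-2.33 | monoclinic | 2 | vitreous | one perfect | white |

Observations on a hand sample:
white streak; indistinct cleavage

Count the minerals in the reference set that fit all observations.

4

White streak — only Apatite, Aragonite, Beryl, Fluorite, Tourmaline, Garnet, Dolomite, Gypsum remain.
Indistinct cleavage excludes Fluorite, Garnet, Dolomite, Gypsum.
Consistent with every observation: Apatite, Aragonite, Beryl, Tourmaline.
That is 4 minerals.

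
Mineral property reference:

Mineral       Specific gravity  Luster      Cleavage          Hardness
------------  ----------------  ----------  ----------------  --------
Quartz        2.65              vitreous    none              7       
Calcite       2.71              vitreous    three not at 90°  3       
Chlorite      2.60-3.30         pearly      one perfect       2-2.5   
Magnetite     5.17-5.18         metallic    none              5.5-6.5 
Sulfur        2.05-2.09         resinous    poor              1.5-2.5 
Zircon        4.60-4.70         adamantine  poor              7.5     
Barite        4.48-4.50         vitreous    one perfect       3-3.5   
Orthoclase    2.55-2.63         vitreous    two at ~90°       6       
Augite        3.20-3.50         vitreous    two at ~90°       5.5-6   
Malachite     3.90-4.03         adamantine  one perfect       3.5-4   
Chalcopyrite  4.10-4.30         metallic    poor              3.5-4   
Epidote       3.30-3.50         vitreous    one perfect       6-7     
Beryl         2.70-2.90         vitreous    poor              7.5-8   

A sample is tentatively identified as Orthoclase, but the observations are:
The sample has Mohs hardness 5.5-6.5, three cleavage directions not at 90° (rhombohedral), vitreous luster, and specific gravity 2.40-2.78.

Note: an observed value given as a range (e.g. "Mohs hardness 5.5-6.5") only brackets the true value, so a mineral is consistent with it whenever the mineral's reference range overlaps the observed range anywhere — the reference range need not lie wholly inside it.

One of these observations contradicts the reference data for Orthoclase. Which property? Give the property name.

cleavage

Mohs hardness 5.5-6.5: Orthoclase has hardness 6 — agrees.
Three cleavage directions not at 90° (rhombohedral): Orthoclase has cleavage two at ~90° — does not match.
Vitreous luster: Orthoclase has vitreous luster — agrees.
Specific gravity 2.40-2.78: Orthoclase has SG 2.55-2.63 — agrees.
Everything matches except the cleavage.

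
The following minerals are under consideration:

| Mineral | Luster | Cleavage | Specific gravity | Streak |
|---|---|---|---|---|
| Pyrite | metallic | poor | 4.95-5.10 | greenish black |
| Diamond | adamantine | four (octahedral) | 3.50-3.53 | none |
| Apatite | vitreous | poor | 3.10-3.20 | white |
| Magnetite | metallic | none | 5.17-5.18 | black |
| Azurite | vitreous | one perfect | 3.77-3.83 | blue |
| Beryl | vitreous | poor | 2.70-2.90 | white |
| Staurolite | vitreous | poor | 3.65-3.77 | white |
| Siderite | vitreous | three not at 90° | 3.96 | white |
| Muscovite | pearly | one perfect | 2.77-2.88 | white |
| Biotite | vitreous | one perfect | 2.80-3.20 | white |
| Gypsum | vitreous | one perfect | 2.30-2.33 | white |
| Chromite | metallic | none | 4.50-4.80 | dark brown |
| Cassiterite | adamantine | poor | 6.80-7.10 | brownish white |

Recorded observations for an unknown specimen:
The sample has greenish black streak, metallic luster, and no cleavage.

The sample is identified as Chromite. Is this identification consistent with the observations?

Inconsistent

Greenish black streak — Chromite has dark brown streak; which does not match.
Metallic luster — consistent with Chromite (metallic luster).
No cleavage — consistent with Chromite (cleavage none).
The streak observation rules out Chromite.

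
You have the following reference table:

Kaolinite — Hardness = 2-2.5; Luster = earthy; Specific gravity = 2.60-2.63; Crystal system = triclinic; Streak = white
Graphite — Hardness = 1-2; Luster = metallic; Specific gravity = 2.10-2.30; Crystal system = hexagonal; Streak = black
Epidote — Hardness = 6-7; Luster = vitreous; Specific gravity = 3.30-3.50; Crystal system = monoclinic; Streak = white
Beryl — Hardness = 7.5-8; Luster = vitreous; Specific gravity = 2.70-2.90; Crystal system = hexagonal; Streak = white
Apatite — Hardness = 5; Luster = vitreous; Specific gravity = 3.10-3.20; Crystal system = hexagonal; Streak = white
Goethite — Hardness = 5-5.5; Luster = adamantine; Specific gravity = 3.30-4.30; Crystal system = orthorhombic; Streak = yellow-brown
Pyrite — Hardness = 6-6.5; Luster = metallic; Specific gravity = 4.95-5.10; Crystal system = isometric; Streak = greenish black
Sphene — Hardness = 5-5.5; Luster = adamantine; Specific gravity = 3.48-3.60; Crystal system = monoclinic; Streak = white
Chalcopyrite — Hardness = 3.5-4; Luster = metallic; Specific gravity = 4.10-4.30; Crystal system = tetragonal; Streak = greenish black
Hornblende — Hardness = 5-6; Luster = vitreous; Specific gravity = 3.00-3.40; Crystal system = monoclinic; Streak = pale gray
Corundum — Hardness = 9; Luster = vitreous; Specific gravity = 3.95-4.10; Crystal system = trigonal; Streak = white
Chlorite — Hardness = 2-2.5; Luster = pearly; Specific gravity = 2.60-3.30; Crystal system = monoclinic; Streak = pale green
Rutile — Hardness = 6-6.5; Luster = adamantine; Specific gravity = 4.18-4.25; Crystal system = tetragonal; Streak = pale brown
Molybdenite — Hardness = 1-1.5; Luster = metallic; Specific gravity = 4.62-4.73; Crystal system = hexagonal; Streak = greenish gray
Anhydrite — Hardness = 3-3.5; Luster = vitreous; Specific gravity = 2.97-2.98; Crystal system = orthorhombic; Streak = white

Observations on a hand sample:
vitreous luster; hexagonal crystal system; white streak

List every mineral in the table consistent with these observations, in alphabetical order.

Vitreous luster — Epidote, Beryl, Apatite, Hornblende, Corundum, Anhydrite remain.
Hexagonal crystal system — only Beryl, Apatite remain.
White streak — consistent with all remaining minerals.
The minerals that satisfy all observations are Apatite, Beryl.

Apatite, Beryl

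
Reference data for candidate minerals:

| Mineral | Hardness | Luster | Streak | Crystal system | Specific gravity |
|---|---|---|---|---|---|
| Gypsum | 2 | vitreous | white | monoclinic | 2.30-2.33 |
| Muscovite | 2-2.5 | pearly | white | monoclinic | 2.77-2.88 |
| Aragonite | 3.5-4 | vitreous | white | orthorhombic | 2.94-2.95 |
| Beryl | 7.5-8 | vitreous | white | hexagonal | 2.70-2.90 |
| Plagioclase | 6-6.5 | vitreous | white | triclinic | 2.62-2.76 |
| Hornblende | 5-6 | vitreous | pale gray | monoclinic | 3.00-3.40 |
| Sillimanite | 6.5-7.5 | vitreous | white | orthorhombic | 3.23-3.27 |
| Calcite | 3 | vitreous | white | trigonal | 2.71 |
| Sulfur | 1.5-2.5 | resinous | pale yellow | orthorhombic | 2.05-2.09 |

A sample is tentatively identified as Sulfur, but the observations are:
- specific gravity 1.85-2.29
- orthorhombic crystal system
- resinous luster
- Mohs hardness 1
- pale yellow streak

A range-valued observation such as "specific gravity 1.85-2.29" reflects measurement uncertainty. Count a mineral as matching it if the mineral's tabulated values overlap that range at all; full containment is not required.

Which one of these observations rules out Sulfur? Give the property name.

Specific gravity 1.85-2.29: Sulfur has SG 2.05-2.09 — within range.
Orthorhombic crystal system: Sulfur has orthorhombic system — within range.
Resinous luster: Sulfur has resinous luster — within range.
Mohs hardness 1: Sulfur has hardness 1.5-2.5 — inconsistent.
Pale yellow streak: Sulfur has pale yellow streak — within range.
Only the hardness is inconsistent.

hardness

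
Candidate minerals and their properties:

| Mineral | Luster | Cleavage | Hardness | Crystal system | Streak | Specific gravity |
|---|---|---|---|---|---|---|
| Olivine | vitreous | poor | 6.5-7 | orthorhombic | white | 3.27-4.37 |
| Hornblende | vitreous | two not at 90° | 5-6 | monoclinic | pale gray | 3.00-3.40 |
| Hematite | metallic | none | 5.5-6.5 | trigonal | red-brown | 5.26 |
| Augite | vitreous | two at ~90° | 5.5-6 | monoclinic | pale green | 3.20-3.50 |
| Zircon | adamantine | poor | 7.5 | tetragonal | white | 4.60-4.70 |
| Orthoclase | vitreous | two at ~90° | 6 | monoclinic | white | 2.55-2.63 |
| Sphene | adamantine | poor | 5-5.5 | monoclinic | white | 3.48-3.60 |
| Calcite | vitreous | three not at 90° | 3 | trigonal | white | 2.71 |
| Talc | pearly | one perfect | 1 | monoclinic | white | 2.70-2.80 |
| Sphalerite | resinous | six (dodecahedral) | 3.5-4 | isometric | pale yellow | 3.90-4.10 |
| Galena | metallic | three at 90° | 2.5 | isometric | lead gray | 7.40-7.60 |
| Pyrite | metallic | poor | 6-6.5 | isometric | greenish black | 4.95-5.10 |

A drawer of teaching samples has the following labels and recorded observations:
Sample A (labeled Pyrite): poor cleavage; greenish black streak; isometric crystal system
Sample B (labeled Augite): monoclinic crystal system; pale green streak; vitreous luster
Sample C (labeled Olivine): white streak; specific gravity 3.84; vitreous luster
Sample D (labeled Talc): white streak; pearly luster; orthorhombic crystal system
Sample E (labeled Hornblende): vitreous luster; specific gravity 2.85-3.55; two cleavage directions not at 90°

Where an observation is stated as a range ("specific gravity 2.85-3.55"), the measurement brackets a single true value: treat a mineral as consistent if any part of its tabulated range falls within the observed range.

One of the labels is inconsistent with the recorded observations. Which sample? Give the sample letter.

D

Sample A: every observation is compatible with the reference values for Pyrite.
Sample B: every observation is compatible with the reference values for Augite.
Sample C: every observation is compatible with the reference values for Olivine.
Sample D: Talc has monoclinic system, but the record shows orthorhombic crystal system — this label is wrong.
Sample E: every observation is compatible with the reference values for Hornblende.
Only sample D is inconsistent with its label.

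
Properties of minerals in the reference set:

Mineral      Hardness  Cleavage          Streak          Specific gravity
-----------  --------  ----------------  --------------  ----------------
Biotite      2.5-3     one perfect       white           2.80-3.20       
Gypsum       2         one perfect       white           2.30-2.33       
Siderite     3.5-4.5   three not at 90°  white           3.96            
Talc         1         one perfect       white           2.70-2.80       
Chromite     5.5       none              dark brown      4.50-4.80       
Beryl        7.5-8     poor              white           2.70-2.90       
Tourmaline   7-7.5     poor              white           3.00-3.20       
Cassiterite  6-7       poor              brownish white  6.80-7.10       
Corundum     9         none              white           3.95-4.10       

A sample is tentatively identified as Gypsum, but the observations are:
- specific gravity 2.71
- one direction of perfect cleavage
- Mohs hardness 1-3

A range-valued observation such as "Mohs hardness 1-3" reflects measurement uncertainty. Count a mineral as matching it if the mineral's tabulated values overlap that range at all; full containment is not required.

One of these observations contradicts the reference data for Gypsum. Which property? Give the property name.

Specific gravity 2.71: Gypsum has SG 2.30-2.33 — inconsistent.
One direction of perfect cleavage: Gypsum has cleavage one perfect — consistent.
Mohs hardness 1-3: Gypsum has hardness 2 — consistent.
The specific gravity is the one property that does not fit.

specific gravity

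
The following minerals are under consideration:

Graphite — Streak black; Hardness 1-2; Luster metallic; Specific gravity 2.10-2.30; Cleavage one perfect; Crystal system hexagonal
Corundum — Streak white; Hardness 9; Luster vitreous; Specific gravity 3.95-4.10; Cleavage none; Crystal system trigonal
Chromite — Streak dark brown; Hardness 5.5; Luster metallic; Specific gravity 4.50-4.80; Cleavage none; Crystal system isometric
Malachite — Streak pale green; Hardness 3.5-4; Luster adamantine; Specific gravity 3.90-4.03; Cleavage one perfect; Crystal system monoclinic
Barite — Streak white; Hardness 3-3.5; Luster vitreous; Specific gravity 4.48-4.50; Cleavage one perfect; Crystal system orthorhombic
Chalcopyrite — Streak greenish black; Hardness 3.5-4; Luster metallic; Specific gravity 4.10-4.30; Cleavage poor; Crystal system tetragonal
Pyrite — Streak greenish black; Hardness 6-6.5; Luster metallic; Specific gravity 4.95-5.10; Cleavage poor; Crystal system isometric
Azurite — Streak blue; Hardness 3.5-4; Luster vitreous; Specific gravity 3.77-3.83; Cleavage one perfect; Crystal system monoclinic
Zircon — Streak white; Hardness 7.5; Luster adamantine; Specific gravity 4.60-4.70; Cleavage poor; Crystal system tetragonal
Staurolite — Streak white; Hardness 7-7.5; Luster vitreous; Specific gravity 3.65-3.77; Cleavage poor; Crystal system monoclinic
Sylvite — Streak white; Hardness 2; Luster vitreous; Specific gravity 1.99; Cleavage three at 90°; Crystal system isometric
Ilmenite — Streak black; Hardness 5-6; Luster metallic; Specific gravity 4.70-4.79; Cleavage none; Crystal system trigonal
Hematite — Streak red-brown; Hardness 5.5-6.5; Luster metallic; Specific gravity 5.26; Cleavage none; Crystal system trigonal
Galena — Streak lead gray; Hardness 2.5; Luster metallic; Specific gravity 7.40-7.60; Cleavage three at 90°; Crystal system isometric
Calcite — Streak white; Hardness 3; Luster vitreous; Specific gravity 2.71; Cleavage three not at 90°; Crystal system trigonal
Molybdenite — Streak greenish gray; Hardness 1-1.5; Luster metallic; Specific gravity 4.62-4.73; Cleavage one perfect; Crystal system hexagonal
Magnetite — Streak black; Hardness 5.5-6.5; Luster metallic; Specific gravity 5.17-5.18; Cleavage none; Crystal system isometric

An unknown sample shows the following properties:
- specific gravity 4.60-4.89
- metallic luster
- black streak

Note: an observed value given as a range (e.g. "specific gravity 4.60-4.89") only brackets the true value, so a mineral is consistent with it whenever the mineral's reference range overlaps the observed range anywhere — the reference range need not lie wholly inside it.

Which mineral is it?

Ilmenite

Specific gravity 4.60-4.89 — leaves Chromite, Zircon, Ilmenite, Molybdenite.
Metallic luster excludes Zircon.
Black streak — only Ilmenite remains.
Only Ilmenite satisfies all observations.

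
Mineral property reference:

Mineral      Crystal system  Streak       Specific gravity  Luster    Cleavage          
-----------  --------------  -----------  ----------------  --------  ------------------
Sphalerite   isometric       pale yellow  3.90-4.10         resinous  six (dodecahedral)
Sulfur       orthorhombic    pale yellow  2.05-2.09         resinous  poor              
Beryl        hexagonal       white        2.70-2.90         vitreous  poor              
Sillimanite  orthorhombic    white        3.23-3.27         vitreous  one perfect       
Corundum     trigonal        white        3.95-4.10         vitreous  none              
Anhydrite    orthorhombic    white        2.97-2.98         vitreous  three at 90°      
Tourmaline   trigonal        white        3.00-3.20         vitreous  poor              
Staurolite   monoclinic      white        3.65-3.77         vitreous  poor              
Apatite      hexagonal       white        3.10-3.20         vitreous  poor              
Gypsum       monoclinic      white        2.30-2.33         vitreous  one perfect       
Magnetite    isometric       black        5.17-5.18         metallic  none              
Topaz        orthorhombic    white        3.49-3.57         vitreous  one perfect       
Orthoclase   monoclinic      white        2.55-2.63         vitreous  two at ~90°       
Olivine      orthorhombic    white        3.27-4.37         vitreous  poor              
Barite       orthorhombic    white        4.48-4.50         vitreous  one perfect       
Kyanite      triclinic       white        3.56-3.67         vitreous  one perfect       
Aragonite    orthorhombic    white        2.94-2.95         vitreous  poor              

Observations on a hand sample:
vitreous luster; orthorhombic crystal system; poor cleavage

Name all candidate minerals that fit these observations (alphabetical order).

Vitreous luster rules out Sphalerite, Sulfur, Magnetite.
Orthorhombic crystal system — leaves Sillimanite, Anhydrite, Topaz, Olivine, Barite, Aragonite.
Poor cleavage — Olivine, Aragonite remain.
The minerals that satisfy all observations are Aragonite, Olivine.

Aragonite, Olivine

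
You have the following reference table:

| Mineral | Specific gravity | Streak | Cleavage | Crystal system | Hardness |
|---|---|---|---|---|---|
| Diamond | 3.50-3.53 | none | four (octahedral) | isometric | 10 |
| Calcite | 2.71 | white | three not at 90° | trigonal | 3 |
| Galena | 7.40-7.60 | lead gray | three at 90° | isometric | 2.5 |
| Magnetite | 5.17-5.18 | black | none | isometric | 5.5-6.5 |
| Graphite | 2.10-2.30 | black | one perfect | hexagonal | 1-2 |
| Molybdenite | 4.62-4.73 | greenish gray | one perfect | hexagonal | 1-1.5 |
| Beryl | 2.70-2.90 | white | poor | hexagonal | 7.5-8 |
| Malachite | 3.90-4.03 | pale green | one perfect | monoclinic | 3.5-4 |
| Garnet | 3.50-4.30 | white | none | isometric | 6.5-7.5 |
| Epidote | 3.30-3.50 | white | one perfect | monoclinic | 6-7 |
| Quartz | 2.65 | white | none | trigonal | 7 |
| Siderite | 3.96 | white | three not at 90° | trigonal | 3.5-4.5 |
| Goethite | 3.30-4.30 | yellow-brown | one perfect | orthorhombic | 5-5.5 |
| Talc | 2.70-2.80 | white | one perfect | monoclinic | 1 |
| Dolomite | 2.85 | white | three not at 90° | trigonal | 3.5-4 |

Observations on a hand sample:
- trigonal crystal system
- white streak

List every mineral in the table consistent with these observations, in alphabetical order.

Trigonal crystal system — Calcite, Quartz, Siderite, Dolomite remain.
White streak — all remaining candidates fit.
Remaining candidates: Calcite, Dolomite, Quartz, Siderite.

Calcite, Dolomite, Quartz, Siderite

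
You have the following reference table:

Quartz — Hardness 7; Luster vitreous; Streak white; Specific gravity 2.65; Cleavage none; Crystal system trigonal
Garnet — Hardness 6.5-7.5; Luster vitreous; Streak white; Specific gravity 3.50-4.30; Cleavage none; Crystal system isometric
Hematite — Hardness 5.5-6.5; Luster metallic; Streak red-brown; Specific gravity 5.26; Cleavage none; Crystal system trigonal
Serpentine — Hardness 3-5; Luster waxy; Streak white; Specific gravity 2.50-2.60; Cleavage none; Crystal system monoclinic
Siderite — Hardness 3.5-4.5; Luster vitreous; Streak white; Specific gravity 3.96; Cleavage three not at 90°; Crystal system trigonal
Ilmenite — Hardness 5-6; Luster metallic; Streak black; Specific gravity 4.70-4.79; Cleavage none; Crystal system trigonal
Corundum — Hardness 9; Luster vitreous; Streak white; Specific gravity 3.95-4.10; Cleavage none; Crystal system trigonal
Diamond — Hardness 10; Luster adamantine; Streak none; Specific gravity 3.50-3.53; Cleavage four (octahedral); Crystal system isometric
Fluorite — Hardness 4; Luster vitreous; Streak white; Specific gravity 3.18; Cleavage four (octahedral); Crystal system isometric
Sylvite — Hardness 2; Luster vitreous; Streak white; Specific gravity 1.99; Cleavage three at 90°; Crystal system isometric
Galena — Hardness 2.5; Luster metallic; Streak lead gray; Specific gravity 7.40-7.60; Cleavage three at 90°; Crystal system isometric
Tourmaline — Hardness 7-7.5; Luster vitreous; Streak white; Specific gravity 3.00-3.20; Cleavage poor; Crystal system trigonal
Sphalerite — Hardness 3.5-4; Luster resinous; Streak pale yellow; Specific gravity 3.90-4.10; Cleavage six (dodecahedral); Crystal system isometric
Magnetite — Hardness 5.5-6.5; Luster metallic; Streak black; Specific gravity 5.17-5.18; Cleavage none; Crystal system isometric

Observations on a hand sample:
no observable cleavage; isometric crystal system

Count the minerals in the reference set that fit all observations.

No observable cleavage — narrows the field to Quartz, Garnet, Hematite, Serpentine, Ilmenite, Corundum, Magnetite.
Isometric crystal system — Garnet, Magnetite remain.
Consistent with every observation: Garnet, Magnetite.
That is 2 minerals.

2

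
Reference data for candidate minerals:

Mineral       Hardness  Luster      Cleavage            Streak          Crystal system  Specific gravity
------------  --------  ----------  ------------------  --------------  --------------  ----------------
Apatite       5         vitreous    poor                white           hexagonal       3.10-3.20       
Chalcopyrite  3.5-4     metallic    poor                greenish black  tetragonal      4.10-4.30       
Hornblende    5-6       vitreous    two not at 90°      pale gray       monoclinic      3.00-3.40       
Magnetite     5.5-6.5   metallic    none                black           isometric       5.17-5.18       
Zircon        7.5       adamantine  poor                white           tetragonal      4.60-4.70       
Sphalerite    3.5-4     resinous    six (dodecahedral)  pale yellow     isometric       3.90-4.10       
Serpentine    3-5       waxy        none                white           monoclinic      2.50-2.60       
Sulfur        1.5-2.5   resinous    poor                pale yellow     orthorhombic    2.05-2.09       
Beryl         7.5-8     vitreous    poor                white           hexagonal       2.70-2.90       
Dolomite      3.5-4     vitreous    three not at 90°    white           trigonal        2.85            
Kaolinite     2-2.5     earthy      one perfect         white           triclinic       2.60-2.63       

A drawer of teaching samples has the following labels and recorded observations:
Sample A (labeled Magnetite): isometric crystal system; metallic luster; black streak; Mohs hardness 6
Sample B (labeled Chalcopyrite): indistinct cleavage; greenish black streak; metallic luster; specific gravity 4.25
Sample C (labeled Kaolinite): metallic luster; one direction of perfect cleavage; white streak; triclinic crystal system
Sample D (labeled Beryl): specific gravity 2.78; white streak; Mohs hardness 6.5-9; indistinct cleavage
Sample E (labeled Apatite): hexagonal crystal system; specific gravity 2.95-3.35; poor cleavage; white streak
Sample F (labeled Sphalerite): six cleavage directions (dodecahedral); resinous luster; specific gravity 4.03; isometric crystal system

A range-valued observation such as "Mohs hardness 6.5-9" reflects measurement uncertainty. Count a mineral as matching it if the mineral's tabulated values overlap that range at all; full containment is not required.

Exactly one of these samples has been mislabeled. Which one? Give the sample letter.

Sample A: all recorded properties match Magnetite.
Sample B: all recorded properties match Chalcopyrite.
Sample C: metallic luster is outside the reference for Kaolinite (earthy luster) — mislabeled.
Sample D: all recorded properties match Beryl.
Sample E: all recorded properties match Apatite.
Sample F: all recorded properties match Sphalerite.
Only sample C is inconsistent with its label.

C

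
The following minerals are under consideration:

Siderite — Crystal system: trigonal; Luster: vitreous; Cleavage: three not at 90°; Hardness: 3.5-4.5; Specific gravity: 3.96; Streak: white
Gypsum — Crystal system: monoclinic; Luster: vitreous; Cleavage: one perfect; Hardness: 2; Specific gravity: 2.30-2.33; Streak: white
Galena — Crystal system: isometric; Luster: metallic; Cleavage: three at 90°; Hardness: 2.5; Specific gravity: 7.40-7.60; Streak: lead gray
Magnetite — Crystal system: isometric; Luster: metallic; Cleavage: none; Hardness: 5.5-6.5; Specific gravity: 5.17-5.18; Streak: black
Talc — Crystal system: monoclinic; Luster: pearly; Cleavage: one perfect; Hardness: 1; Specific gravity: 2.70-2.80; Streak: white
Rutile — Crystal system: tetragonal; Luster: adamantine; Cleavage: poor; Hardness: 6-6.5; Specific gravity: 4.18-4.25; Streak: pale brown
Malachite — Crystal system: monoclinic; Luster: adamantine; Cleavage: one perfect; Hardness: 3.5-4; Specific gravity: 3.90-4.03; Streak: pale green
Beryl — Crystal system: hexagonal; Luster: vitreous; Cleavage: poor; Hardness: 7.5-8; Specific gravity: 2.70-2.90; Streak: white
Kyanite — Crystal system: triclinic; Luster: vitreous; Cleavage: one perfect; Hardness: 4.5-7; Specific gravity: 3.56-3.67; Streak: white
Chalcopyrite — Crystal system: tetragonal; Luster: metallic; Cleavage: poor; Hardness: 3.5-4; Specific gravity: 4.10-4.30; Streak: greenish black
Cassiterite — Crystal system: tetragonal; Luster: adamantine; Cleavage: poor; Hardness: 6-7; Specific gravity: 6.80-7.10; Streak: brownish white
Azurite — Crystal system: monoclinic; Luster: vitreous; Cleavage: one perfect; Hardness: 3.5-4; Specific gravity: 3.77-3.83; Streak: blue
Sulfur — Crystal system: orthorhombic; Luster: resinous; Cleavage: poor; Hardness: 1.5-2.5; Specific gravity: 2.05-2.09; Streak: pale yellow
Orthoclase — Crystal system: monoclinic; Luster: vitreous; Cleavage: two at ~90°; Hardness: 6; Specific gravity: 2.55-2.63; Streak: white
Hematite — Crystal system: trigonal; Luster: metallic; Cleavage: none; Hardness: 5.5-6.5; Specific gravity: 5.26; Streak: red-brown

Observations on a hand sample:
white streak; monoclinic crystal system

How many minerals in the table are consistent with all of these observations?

3

White streak — narrows the field to Siderite, Gypsum, Talc, Beryl, Kyanite, Orthoclase.
Monoclinic crystal system excludes Siderite, Beryl, Kyanite.
The minerals that satisfy all observations are Gypsum, Orthoclase, Talc.
That is 3 minerals.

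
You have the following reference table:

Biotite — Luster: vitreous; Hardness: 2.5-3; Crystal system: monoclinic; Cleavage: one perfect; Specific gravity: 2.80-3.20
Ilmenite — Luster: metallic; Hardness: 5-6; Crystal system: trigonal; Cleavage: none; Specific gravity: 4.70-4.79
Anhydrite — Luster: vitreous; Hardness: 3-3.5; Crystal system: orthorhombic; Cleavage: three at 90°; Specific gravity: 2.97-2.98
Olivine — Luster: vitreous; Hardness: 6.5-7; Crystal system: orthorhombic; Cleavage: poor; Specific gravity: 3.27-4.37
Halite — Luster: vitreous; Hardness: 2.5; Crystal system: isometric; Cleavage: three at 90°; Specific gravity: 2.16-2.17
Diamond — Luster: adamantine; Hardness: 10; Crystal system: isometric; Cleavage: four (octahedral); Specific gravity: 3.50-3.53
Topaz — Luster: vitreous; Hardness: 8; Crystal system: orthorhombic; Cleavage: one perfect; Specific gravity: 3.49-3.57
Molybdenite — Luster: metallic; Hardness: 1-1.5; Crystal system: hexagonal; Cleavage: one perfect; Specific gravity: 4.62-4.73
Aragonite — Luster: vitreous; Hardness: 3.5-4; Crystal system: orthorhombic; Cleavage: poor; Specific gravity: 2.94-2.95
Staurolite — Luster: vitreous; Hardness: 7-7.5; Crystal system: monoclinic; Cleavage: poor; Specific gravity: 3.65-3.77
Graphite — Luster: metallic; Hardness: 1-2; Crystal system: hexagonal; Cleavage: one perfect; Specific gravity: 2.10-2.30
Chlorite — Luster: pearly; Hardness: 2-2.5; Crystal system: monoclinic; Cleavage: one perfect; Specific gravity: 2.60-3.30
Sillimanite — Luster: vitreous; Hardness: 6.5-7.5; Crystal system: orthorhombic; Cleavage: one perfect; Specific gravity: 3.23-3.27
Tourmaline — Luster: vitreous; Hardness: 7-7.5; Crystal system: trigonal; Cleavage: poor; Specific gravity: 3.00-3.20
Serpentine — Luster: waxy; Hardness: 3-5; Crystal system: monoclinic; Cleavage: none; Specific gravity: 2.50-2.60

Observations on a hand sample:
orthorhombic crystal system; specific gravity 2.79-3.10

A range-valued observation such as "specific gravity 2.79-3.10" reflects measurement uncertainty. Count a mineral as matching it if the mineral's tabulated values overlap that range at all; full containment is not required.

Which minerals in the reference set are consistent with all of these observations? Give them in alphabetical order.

Orthorhombic crystal system — narrows the field to Anhydrite, Olivine, Topaz, Aragonite, Sillimanite.
Specific gravity 2.79-3.10 — narrows the field to Anhydrite, Aragonite.
Remaining candidates: Anhydrite, Aragonite.

Anhydrite, Aragonite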